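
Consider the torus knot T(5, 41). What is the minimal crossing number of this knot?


For a torus knot T(p, q) with gcd(p,q)=1,
the crossing number is min(p*(q-1), q*(p-1)).
p*(q-1) = 5*40 = 200
q*(p-1) = 41*4 = 164
min(200, 164) = 164

164


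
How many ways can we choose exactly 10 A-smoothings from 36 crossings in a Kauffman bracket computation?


We choose which 10 of 36 crossings get A-smoothings.
C(36, 10) = 36! / (10! * 26!)
= 254186856

254186856


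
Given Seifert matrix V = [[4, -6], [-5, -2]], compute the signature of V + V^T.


Step 1: V + V^T = [[8, -11], [-11, -4]]
Step 2: trace = 4, det = -153
Step 3: Discriminant = 4^2 - 4*(-153) = 628
Step 4: Eigenvalues: 14.53, -10.53
Step 5: Signature = (# positive eigenvalues) - (# negative eigenvalues) = 0

0


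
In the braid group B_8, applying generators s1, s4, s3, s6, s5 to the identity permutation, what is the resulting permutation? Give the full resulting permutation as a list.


Starting with identity [1, 2, 3, 4, 5, 6, 7, 8].
Apply generators in sequence:
  After s1: [2, 1, 3, 4, 5, 6, 7, 8]
  After s4: [2, 1, 3, 5, 4, 6, 7, 8]
  After s3: [2, 1, 5, 3, 4, 6, 7, 8]
  After s6: [2, 1, 5, 3, 4, 7, 6, 8]
  After s5: [2, 1, 5, 3, 7, 4, 6, 8]
Final permutation: [2, 1, 5, 3, 7, 4, 6, 8]

[2, 1, 5, 3, 7, 4, 6, 8]


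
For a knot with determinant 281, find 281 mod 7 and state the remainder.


Step 1: A knot is p-colorable if and only if p divides its determinant.
Step 2: Compute 281 mod 7.
281 = 40 * 7 + 1
Step 3: 281 mod 7 = 1
Step 4: The knot is 7-colorable: no

1


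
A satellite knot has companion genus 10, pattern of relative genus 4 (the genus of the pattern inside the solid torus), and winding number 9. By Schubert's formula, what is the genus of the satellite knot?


Schubert: g(satellite) = g_rel(pattern) + |winding| * g(companion),
where g_rel(pattern) is the genus of the pattern relative to the solid torus.
= 4 + 9 * 10
= 4 + 90 = 94

94


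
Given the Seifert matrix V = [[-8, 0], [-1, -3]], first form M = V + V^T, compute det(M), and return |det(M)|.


Step 1: Form V + V^T where V = [[-8, 0], [-1, -3]]
  V^T = [[-8, -1], [0, -3]]
  V + V^T = [[-16, -1], [-1, -6]]
Step 2: det(V + V^T) = (-16)*(-6) - (-1)*(-1)
  = 96 - 1 = 95
Step 3: Knot determinant = |det(V + V^T)| = |95| = 95

95


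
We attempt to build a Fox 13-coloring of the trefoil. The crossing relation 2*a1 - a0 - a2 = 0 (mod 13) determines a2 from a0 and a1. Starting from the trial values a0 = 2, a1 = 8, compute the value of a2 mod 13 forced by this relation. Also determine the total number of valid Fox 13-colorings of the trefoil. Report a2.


Step 1: Apply the given crossing relation 2*a1 - a0 - a2 = 0 (mod 13).
  a2 = 2*a1 - a0 mod 13
  a2 = 2*8 - 2 mod 13
  a2 = 16 - 2 mod 13
  a2 = 14 mod 13 = 1
Step 2: The trefoil has determinant 3.
  Number of Fox p-colorings (p prime) is p^2 if p = 3, else p.
  Since 13 does not divide 3, only trivial (constant) colorings exist.
  (So the trial a0 = 2, a1 = 8 with a0 != a1 does NOT extend to a valid coloring of the whole trefoil: the other two crossing relations require 3*(a1 - a0) = 0 (mod 13), which fails.)
  Total colorings = 13
Step 3: a2 = 1, total Fox 13-colorings = 13

1


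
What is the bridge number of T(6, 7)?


The bridge number of T(p,q) is min(p,q).
min(6, 7) = 6

6


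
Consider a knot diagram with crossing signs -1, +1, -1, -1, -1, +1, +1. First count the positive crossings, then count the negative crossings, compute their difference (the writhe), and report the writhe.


Step 1: Count positive crossings (+1).
Positive crossings: 3
Step 2: Count negative crossings (-1).
Negative crossings: 4
Step 3: Writhe = (positive) - (negative)
w = 3 - 4 = -1
Step 4: |w| = 1, and w is negative

-1


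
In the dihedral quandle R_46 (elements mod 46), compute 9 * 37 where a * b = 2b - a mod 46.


9 * 37 = 2*37 - 9 mod 46
= 74 - 9 mod 46
= 65 mod 46 = 19

19


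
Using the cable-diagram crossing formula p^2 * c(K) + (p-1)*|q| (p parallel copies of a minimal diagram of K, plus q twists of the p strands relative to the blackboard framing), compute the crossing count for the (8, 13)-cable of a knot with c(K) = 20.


Step 1: Each of the c(K) crossings of the companion diagram becomes p*p = p^2 crossings among the p parallel strands, and each of the |q| twists s_1 s_2 ... s_(p-1) adds (p-1) crossings.
  Crossings = p^2 * c(K) + (p-1)*|q|
Step 2: = 8^2 * 20 + (8-1)*13
Step 3: = 64*20 + 7*13
Step 4: = 1280 + 91 = 1371

1371


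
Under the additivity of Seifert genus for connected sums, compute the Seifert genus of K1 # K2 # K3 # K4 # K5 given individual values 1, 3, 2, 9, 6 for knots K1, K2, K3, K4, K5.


The Seifert genus is additive under connected sum.
Seifert genus(K1 # K2 # K3 # K4 # K5) = (1) + (3) + (2) + (9) + (6)
= 21

21


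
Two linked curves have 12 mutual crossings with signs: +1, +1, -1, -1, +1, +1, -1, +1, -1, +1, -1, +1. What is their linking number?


Step 1: Count positive crossings: 7
Step 2: Count negative crossings: 5
Step 3: Sum of signs = 7 - 5 = 2
Step 4: Linking number = sum/2 = 2/2 = 1

1


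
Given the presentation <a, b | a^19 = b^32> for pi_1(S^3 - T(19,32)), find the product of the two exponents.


The relation is a^19 = b^32.
Product of exponents = 19 * 32
= 608

608


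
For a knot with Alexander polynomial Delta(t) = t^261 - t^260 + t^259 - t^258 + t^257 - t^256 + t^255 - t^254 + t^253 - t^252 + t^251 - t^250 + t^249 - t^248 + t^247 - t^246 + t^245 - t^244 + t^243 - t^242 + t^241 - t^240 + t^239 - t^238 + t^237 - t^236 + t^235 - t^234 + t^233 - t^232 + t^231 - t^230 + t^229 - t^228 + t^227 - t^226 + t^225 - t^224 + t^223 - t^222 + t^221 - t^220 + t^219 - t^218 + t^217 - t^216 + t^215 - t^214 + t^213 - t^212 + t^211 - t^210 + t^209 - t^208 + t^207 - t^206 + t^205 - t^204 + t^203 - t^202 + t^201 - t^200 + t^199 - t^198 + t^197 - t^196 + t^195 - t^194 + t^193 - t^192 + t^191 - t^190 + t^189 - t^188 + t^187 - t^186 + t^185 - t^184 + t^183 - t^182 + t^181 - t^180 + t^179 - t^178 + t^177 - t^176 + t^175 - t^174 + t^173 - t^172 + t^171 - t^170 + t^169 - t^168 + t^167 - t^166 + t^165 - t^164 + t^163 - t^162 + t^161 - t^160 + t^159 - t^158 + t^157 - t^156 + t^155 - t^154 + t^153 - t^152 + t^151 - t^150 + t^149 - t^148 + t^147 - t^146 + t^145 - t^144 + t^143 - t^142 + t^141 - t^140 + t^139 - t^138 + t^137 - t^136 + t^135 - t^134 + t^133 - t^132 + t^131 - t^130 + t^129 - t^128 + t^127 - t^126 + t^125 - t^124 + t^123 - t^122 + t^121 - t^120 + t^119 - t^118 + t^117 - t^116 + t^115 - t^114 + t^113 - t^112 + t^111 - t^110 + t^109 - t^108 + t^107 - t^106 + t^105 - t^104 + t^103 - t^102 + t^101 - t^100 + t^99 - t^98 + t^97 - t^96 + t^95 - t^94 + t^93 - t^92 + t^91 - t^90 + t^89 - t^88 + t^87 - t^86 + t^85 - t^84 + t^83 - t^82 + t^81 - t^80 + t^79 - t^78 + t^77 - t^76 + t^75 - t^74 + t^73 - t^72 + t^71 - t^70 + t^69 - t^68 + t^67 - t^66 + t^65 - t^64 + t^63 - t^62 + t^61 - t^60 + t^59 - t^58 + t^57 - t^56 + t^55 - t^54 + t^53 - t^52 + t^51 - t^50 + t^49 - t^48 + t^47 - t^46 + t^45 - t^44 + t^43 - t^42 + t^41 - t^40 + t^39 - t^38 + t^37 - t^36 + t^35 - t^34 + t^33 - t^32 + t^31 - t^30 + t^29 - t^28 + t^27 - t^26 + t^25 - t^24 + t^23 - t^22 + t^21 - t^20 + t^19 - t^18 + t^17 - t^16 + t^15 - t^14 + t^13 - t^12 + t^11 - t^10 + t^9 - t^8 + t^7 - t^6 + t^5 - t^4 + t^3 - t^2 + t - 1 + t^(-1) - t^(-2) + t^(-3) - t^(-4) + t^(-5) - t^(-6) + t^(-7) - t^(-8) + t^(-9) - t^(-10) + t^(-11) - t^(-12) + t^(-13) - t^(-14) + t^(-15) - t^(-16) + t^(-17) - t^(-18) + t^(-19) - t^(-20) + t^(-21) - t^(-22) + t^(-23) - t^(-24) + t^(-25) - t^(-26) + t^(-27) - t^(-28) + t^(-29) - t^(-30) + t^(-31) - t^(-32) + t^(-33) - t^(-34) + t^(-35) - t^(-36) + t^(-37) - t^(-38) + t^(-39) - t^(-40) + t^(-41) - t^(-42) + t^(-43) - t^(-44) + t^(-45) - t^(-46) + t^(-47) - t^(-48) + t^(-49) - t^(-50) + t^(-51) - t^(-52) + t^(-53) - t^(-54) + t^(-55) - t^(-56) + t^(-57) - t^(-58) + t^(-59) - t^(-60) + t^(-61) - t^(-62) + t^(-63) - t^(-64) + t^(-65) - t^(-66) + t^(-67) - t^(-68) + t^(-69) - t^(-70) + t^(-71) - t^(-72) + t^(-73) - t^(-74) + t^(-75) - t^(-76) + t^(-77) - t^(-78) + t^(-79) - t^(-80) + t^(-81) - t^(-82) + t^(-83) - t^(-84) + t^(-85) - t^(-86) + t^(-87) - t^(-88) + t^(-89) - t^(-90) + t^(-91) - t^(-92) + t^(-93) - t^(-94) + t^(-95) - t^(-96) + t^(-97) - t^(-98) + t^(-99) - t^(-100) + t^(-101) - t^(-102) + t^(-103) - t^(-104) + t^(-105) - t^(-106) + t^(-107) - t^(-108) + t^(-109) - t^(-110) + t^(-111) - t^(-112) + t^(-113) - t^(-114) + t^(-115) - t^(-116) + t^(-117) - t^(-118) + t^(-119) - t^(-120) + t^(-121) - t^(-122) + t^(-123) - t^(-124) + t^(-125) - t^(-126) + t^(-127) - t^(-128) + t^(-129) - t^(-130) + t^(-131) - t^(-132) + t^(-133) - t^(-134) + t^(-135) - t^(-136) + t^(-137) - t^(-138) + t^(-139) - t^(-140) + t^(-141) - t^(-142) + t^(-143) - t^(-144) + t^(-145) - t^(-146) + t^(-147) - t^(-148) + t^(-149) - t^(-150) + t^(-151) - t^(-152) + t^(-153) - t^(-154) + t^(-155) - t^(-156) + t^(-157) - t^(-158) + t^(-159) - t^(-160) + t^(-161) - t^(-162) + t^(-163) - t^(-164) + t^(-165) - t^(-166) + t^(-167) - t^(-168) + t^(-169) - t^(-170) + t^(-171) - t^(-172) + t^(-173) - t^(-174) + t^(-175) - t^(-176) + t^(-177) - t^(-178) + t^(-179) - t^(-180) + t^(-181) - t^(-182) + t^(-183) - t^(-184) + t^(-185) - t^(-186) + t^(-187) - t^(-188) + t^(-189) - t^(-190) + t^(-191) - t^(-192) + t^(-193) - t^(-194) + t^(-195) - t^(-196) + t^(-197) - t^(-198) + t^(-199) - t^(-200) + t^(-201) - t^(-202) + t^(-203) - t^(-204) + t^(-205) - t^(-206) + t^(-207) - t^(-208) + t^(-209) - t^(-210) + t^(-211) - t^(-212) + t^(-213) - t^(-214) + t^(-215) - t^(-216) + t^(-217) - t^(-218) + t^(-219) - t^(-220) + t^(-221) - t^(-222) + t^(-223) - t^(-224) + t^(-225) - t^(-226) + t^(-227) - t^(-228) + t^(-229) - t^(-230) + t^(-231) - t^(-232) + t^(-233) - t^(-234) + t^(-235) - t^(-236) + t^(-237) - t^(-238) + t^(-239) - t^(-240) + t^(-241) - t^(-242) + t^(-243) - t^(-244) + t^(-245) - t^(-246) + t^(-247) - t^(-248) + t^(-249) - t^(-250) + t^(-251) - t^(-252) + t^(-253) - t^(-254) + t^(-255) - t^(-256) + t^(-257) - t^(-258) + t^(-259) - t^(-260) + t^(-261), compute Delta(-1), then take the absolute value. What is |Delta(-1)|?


Step 1: The polynomial has 523 terms with alternating signs, exponents from 261 down to -261.
Step 2: Substitute t = -1. The i-th term has coefficient (-1)^i and exponent (m-i),
  so its value is (-1)^i * (-1)^(m-i) = (-1)^m = -1 for every i.
Step 3: All 523 terms equal -1, so Delta(-1) = 523 * (-1) = -523
Step 4: |Delta(-1)| = 523

523


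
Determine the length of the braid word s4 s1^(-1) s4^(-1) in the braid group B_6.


The word length counts the number of generators (including inverses).
Listing each generator: s4, s1^(-1), s4^(-1)
There are 3 generators in this braid word.

3


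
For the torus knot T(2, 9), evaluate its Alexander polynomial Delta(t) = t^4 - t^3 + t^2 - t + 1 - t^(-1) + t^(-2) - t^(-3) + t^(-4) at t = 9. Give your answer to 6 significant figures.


Substituting t = 9 into Delta(t) = t^4 - t^3 + t^2 - t + 1 - t^(-1) + t^(-2) - t^(-3) + t^(-4):
Term values: (6561) + (-729) + (81) + (-9) + (1) + (-0.111111) + (0.0123457) + (-0.00137174) + (0.000152416)
Sum = 5904.900015
Rounded to 6 significant figures: 5904.9

5904.9


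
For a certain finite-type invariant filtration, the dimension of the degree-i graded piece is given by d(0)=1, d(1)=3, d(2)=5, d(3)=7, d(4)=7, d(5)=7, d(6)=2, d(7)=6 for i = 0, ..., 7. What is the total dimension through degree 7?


Total dimension = d(0) + d(1) + ... + d(7)
= 1 + 3 + 5 + 7 + 7 + 7 + 2 + 6
= 38

38


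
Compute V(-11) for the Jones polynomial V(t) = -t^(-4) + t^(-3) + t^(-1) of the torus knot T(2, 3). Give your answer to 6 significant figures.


Substituting t = -11 into V(t) = -t^(-4) + t^(-3) + t^(-1):
  (-)t^(-4) = -6.83013e-05
  (+)t^(-3) = -0.000751315
  (+)t^(-1) = -0.0909091
Sum = (-6.83013e-05) + (-0.000751315) + (-0.0909091)
= -0.09172870706
Rounded to 6 significant figures: -0.0917287

-0.0917287


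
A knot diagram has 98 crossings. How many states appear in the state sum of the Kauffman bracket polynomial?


Each crossing contributes 2 choices (A-smoothing or B-smoothing).
Total states = 2^98 = 316912650057057350374175801344

316912650057057350374175801344


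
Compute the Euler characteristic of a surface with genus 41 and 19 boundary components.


chi = 2 - 2g - b
= 2 - 2*41 - 19
= 2 - 82 - 19 = -99

-99


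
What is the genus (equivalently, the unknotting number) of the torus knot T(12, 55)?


For a torus knot T(p,q), both the unknotting number and genus equal (p-1)(q-1)/2.
= (12-1)(55-1)/2
= 11*54/2
= 594/2 = 297

297


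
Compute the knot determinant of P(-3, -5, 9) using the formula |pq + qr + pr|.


Step 1: Compute pq + qr + pr.
pq = (-3)*(-5) = 15
qr = (-5)*9 = -45
pr = (-3)*9 = -27
pq + qr + pr = 15 + (-45) + (-27) = -57
Step 2: Take absolute value.
det(P(-3,-5,9)) = |-57| = 57

57


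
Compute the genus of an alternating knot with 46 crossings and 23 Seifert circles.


For alternating knots, g = (c - s + 1)/2.
= (46 - 23 + 1)/2
= 24/2 = 12

12


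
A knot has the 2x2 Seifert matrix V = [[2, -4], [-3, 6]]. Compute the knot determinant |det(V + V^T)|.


Step 1: Form V + V^T where V = [[2, -4], [-3, 6]]
  V^T = [[2, -3], [-4, 6]]
  V + V^T = [[4, -7], [-7, 12]]
Step 2: det(V + V^T) = 4*12 - (-7)*(-7)
  = 48 - 49 = -1
Step 3: Knot determinant = |det(V + V^T)| = |-1| = 1

1


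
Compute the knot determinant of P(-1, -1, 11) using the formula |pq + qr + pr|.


Step 1: Compute pq + qr + pr.
pq = (-1)*(-1) = 1
qr = (-1)*11 = -11
pr = (-1)*11 = -11
pq + qr + pr = 1 + (-11) + (-11) = -21
Step 2: Take absolute value.
det(P(-1,-1,11)) = |-21| = 21

21


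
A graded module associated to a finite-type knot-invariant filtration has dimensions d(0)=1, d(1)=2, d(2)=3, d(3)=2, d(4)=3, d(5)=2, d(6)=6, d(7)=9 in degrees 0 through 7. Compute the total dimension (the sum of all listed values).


Total dimension = d(0) + d(1) + ... + d(7)
= 1 + 2 + 3 + 2 + 3 + 2 + 6 + 9
= 28

28


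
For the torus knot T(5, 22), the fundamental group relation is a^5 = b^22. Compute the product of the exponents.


The relation is a^5 = b^22.
Product of exponents = 5 * 22
= 110

110


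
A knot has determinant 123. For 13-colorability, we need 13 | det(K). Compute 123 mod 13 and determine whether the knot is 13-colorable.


Step 1: A knot is p-colorable if and only if p divides its determinant.
Step 2: Compute 123 mod 13.
123 = 9 * 13 + 6
Step 3: 123 mod 13 = 6
Step 4: The knot is 13-colorable: no

6


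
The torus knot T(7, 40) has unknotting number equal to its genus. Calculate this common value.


For a torus knot T(p,q), both the unknotting number and genus equal (p-1)(q-1)/2.
= (7-1)(40-1)/2
= 6*39/2
= 234/2 = 117

117


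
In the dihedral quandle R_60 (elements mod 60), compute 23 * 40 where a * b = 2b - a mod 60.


23 * 40 = 2*40 - 23 mod 60
= 80 - 23 mod 60
= 57 mod 60 = 57

57


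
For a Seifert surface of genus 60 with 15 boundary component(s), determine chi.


chi = 2 - 2g - b
= 2 - 2*60 - 15
= 2 - 120 - 15 = -133

-133


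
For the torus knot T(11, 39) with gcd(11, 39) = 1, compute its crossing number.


For a torus knot T(p, q) with gcd(p,q)=1,
the crossing number is min(p*(q-1), q*(p-1)).
p*(q-1) = 11*38 = 418
q*(p-1) = 39*10 = 390
min(418, 390) = 390

390


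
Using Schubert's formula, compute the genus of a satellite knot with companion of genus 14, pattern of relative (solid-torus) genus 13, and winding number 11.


Schubert: g(satellite) = g_rel(pattern) + |winding| * g(companion),
where g_rel(pattern) is the genus of the pattern relative to the solid torus.
= 13 + 11 * 14
= 13 + 154 = 167

167


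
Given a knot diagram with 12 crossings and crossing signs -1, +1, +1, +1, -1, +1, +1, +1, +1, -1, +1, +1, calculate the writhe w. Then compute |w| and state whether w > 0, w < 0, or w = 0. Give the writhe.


Step 1: Count positive crossings (+1).
Positive crossings: 9
Step 2: Count negative crossings (-1).
Negative crossings: 3
Step 3: Writhe = (positive) - (negative)
w = 9 - 3 = 6
Step 4: |w| = 6, and w is positive

6


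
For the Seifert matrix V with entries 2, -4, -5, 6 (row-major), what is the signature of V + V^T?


Step 1: V + V^T = [[4, -9], [-9, 12]]
Step 2: trace = 16, det = -33
Step 3: Discriminant = 16^2 - 4*(-33) = 388
Step 4: Eigenvalues: 17.8489, -1.84886
Step 5: Signature = (# positive eigenvalues) - (# negative eigenvalues) = 0

0


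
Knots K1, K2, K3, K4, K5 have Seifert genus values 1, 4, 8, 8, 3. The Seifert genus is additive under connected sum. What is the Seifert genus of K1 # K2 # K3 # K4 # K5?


The Seifert genus is additive under connected sum.
Seifert genus(K1 # K2 # K3 # K4 # K5) = (1) + (4) + (8) + (8) + (3)
= 24

24


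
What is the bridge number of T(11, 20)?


The bridge number of T(p,q) is min(p,q).
min(11, 20) = 11

11


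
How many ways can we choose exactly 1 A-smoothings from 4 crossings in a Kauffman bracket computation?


We choose which 1 of 4 crossings get A-smoothings.
C(4, 1) = 4! / (1! * 3!)
= 4

4


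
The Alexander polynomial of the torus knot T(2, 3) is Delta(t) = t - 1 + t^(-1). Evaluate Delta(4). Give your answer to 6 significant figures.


Substituting t = 4 into Delta(t) = t - 1 + t^(-1):
Term values: (4) + (-1) + (0.25)
Sum = 3.25
Rounded to 6 significant figures: 3.25

3.25


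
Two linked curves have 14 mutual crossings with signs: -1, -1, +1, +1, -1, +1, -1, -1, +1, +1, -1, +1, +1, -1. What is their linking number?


Step 1: Count positive crossings: 7
Step 2: Count negative crossings: 7
Step 3: Sum of signs = 7 - 7 = 0
Step 4: Linking number = sum/2 = 0/2 = 0

0


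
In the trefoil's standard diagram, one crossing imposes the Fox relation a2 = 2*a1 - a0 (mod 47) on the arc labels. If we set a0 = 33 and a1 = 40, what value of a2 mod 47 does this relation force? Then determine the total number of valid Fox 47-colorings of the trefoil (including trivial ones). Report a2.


Step 1: Apply the given crossing relation 2*a1 - a0 - a2 = 0 (mod 47).
  a2 = 2*a1 - a0 mod 47
  a2 = 2*40 - 33 mod 47
  a2 = 80 - 33 mod 47
  a2 = 47 mod 47 = 0
Step 2: The trefoil has determinant 3.
  Number of Fox p-colorings (p prime) is p^2 if p = 3, else p.
  Since 47 does not divide 3, only trivial (constant) colorings exist.
  (So the trial a0 = 33, a1 = 40 with a0 != a1 does NOT extend to a valid coloring of the whole trefoil: the other two crossing relations require 3*(a1 - a0) = 0 (mod 47), which fails.)
  Total colorings = 47
Step 3: a2 = 0, total Fox 47-colorings = 47

0


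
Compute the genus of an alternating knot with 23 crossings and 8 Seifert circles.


For alternating knots, g = (c - s + 1)/2.
= (23 - 8 + 1)/2
= 16/2 = 8

8


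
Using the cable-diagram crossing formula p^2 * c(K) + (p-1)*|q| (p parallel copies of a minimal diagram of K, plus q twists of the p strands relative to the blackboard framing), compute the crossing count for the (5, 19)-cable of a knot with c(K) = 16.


Step 1: Each of the c(K) crossings of the companion diagram becomes p*p = p^2 crossings among the p parallel strands, and each of the |q| twists s_1 s_2 ... s_(p-1) adds (p-1) crossings.
  Crossings = p^2 * c(K) + (p-1)*|q|
Step 2: = 5^2 * 16 + (5-1)*19
Step 3: = 25*16 + 4*19
Step 4: = 400 + 76 = 476

476


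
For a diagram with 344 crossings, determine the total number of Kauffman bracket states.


Each crossing contributes 2 choices (A-smoothing or B-smoothing).
Total states = 2^344 = 35835915874844867368919076489095108449946327955754392558399825615420669938882575126094039892345713852416

35835915874844867368919076489095108449946327955754392558399825615420669938882575126094039892345713852416


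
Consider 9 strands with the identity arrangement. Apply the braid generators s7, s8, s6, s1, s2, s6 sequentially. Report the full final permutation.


Starting with identity [1, 2, 3, 4, 5, 6, 7, 8, 9].
Apply generators in sequence:
  After s7: [1, 2, 3, 4, 5, 6, 8, 7, 9]
  After s8: [1, 2, 3, 4, 5, 6, 8, 9, 7]
  After s6: [1, 2, 3, 4, 5, 8, 6, 9, 7]
  After s1: [2, 1, 3, 4, 5, 8, 6, 9, 7]
  After s2: [2, 3, 1, 4, 5, 8, 6, 9, 7]
  After s6: [2, 3, 1, 4, 5, 6, 8, 9, 7]
Final permutation: [2, 3, 1, 4, 5, 6, 8, 9, 7]

[2, 3, 1, 4, 5, 6, 8, 9, 7]


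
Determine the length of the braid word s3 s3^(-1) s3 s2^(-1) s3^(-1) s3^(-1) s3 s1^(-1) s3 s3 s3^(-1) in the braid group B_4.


The word length counts the number of generators (including inverses).
Listing each generator: s3, s3^(-1), s3, s2^(-1), s3^(-1), s3^(-1), s3, s1^(-1), s3, s3, s3^(-1)
There are 11 generators in this braid word.

11


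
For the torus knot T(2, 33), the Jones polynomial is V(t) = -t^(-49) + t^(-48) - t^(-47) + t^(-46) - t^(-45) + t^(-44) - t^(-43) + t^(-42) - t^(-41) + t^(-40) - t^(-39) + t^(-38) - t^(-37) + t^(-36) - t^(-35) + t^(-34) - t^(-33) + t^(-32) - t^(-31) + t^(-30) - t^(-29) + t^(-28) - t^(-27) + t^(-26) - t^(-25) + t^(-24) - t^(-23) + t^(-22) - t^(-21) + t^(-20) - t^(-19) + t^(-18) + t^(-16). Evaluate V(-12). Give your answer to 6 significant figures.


Substituting t = -12 into V(t) = -t^(-49) + t^(-48) - t^(-47) + t^(-46) - t^(-45) + t^(-44) - t^(-43) + t^(-42) - t^(-41) + t^(-40) - t^(-39) + t^(-38) - t^(-37) + t^(-36) - t^(-35) + t^(-34) - t^(-33) + t^(-32) - t^(-31) + t^(-30) - t^(-29) + t^(-28) - t^(-27) + t^(-26) - t^(-25) + t^(-24) - t^(-23) + t^(-22) - t^(-21) + t^(-20) - t^(-19) + t^(-18) + t^(-16):
  (-)t^(-49) = 1.31862e-53
  (+)t^(-48) = 1.58234e-52
  (-)t^(-47) = 1.89881e-51
  (+)t^(-46) = 2.27857e-50
  (-)t^(-45) = 2.73429e-49
  (+)t^(-44) = 3.28114e-48
  (-)t^(-43) = 3.93737e-47
  (+)t^(-42) = 4.72485e-46
  (-)t^(-41) = 5.66982e-45
  (+)t^(-40) = 6.80378e-44
  (-)t^(-39) = 8.16453e-43
  (+)t^(-38) = 9.79744e-42
  (-)t^(-37) = 1.17569e-40
  (+)t^(-36) = 1.41083e-39
  (-)t^(-35) = 1.693e-38
  (+)t^(-34) = 2.0316e-37
  (-)t^(-33) = 2.43792e-36
  (+)t^(-32) = 2.9255e-35
  (-)t^(-31) = 3.5106e-34
  (+)t^(-30) = 4.21272e-33
  (-)t^(-29) = 5.05526e-32
  (+)t^(-28) = 6.06632e-31
  (-)t^(-27) = 7.27958e-30
  (+)t^(-26) = 8.7355e-29
  (-)t^(-25) = 1.04826e-27
  (+)t^(-24) = 1.25791e-26
  (-)t^(-23) = 1.50949e-25
  (+)t^(-22) = 1.81139e-24
  (-)t^(-21) = 2.17367e-23
  (+)t^(-20) = 2.60841e-22
  (-)t^(-19) = 3.13009e-21
  (+)t^(-18) = 3.7561e-20
  (+)t^(-16) = 5.40879e-18
Sum = (1.31862e-53) + (1.58234e-52) + (1.89881e-51) + (2.27857e-50) + (2.73429e-49) + (3.28114e-48) + (3.93737e-47) + (4.72485e-46) + (5.66982e-45) + (6.80378e-44) + (8.16453e-43) + (9.79744e-42) + (1.17569e-40) + (1.41083e-39) + (1.693e-38) + (2.0316e-37) + (2.43792e-36) + (2.9255e-35) + (3.5106e-34) + (4.21272e-33) + (5.05526e-32) + (6.06632e-31) + (7.27958e-30) + (8.7355e-29) + (1.04826e-27) + (1.25791e-26) + (1.50949e-25) + (1.81139e-24) + (2.17367e-23) + (2.60841e-22) + (3.13009e-21) + (3.7561e-20) + (5.40879e-18)
= 5.44976497e-18
Rounded to 6 significant figures: 5.44976e-18

5.44976e-18


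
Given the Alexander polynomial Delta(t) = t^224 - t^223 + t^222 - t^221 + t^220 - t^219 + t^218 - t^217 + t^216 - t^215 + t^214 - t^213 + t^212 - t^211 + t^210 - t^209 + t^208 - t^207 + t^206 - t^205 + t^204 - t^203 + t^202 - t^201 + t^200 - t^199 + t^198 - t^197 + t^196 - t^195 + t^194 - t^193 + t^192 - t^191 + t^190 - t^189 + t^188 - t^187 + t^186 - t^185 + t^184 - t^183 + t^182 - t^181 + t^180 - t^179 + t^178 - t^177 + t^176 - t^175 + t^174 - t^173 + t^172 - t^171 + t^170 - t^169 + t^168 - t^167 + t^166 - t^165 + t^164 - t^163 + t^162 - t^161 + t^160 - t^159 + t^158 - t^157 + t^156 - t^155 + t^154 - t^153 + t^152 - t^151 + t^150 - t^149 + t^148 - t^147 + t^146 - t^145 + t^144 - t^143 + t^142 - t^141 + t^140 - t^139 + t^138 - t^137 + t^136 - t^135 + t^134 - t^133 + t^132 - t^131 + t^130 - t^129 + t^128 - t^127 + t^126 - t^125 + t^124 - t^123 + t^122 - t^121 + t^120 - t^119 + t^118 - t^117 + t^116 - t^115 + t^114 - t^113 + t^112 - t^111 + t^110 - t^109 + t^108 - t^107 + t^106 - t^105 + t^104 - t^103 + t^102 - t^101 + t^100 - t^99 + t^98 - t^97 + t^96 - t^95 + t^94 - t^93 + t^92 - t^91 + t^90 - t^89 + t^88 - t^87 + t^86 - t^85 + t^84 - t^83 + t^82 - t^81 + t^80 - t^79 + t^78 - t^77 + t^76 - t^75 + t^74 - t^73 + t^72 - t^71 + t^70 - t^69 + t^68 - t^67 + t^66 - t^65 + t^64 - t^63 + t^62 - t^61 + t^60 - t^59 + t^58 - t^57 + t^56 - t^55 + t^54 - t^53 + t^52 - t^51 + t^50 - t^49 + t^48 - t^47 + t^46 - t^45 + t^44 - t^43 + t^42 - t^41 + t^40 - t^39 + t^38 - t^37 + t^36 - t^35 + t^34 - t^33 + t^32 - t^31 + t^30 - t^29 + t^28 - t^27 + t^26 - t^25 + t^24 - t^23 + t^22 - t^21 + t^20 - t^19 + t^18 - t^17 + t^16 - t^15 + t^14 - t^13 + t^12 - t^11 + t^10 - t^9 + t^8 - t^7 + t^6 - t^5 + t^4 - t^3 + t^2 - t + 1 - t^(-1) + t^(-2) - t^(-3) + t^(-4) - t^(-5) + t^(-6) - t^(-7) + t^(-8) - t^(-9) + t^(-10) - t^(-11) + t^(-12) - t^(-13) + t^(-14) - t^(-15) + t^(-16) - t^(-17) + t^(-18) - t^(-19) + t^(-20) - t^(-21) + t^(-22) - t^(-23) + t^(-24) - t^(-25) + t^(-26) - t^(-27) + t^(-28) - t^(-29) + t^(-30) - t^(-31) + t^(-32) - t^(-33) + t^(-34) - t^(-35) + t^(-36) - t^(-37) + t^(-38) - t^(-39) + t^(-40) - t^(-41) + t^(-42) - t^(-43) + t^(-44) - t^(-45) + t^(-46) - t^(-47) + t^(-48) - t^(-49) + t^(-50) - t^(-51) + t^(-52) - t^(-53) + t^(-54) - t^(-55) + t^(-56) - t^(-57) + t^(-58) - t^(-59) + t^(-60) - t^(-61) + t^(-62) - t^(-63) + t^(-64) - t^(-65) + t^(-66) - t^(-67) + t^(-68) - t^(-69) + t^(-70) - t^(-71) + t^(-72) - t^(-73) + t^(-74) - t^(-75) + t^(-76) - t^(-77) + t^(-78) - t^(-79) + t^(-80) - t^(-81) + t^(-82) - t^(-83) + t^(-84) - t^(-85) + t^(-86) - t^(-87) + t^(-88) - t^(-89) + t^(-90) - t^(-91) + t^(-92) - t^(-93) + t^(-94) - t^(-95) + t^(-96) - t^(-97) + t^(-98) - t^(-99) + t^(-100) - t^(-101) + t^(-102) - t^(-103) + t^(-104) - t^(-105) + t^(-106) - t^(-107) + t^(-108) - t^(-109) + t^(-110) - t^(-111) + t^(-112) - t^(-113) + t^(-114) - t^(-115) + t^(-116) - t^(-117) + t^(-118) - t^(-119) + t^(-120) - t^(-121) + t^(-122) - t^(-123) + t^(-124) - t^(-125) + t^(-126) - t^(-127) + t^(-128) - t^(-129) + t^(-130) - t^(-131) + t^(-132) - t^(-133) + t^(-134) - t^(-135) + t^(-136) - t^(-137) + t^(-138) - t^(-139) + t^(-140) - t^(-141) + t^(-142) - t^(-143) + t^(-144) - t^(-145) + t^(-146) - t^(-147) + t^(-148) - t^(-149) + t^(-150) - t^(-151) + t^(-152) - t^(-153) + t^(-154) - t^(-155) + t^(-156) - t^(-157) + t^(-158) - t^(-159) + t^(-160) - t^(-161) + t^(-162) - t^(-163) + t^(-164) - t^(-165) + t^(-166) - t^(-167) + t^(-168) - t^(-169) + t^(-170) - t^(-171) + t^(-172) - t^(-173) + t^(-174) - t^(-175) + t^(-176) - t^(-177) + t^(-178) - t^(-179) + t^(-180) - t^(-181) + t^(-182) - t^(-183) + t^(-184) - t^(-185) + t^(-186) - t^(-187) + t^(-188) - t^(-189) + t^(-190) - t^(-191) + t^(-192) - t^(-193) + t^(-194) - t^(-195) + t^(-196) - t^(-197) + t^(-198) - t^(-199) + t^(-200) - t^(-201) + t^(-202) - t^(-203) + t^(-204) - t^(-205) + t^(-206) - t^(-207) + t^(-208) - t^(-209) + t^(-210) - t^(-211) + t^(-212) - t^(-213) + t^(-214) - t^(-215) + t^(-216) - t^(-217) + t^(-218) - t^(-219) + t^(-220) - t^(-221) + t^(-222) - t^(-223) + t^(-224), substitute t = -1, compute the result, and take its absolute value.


Step 1: The polynomial has 449 terms with alternating signs, exponents from 224 down to -224.
Step 2: Substitute t = -1. The i-th term has coefficient (-1)^i and exponent (m-i),
  so its value is (-1)^i * (-1)^(m-i) = (-1)^m = 1 for every i.
Step 3: All 449 terms equal 1, so Delta(-1) = 449 * (1) = 449
Step 4: |Delta(-1)| = 449

449


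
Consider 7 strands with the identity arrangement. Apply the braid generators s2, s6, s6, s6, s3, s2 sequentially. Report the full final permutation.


Starting with identity [1, 2, 3, 4, 5, 6, 7].
Apply generators in sequence:
  After s2: [1, 3, 2, 4, 5, 6, 7]
  After s6: [1, 3, 2, 4, 5, 7, 6]
  After s6: [1, 3, 2, 4, 5, 6, 7]
  After s6: [1, 3, 2, 4, 5, 7, 6]
  After s3: [1, 3, 4, 2, 5, 7, 6]
  After s2: [1, 4, 3, 2, 5, 7, 6]
Final permutation: [1, 4, 3, 2, 5, 7, 6]

[1, 4, 3, 2, 5, 7, 6]


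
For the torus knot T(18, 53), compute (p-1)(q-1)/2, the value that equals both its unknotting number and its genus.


For a torus knot T(p,q), both the unknotting number and genus equal (p-1)(q-1)/2.
= (18-1)(53-1)/2
= 17*52/2
= 884/2 = 442

442


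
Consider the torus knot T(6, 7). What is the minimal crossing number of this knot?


For a torus knot T(p, q) with gcd(p,q)=1,
the crossing number is min(p*(q-1), q*(p-1)).
p*(q-1) = 6*6 = 36
q*(p-1) = 7*5 = 35
min(36, 35) = 35

35


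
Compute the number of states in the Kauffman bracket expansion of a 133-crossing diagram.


Each crossing contributes 2 choices (A-smoothing or B-smoothing).
Total states = 2^133 = 10889035741470030830827987437816582766592

10889035741470030830827987437816582766592


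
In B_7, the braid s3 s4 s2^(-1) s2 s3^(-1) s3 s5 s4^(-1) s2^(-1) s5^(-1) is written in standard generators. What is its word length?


The word length counts the number of generators (including inverses).
Listing each generator: s3, s4, s2^(-1), s2, s3^(-1), s3, s5, s4^(-1), s2^(-1), s5^(-1)
There are 10 generators in this braid word.

10


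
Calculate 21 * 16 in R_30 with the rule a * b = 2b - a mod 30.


21 * 16 = 2*16 - 21 mod 30
= 32 - 21 mod 30
= 11 mod 30 = 11

11


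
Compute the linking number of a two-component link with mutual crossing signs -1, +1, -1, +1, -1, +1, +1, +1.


Step 1: Count positive crossings: 5
Step 2: Count negative crossings: 3
Step 3: Sum of signs = 5 - 3 = 2
Step 4: Linking number = sum/2 = 2/2 = 1

1


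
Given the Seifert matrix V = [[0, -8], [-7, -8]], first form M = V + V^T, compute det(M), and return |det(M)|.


Step 1: Form V + V^T where V = [[0, -8], [-7, -8]]
  V^T = [[0, -7], [-8, -8]]
  V + V^T = [[0, -15], [-15, -16]]
Step 2: det(V + V^T) = 0*(-16) - (-15)*(-15)
  = 0 - 225 = -225
Step 3: Knot determinant = |det(V + V^T)| = |-225| = 225

225


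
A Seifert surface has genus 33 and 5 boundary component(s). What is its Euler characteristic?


chi = 2 - 2g - b
= 2 - 2*33 - 5
= 2 - 66 - 5 = -69

-69


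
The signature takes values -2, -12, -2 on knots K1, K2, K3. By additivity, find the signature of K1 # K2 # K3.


The signature is additive under connected sum.
signature(K1 # K2 # K3) = (-2) + (-12) + (-2)
= -16

-16


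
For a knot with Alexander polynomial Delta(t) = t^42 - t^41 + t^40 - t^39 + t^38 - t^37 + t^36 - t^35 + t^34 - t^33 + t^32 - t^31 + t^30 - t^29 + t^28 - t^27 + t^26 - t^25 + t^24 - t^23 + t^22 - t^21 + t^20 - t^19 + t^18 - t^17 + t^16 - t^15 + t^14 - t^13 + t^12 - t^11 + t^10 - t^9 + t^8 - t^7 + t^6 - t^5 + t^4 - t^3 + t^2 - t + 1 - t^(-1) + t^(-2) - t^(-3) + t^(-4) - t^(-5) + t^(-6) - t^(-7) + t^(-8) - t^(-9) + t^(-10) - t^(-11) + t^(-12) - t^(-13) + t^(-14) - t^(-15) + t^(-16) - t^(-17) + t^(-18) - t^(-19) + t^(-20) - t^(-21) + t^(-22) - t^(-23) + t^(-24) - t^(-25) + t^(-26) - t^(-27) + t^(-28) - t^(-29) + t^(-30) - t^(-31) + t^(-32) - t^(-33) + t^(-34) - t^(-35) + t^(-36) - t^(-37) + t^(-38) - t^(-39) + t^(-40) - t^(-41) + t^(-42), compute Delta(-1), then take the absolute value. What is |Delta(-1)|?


Step 1: The polynomial has 85 terms with alternating signs, exponents from 42 down to -42.
Step 2: Substitute t = -1. The i-th term has coefficient (-1)^i and exponent (m-i),
  so its value is (-1)^i * (-1)^(m-i) = (-1)^m = 1 for every i.
Step 3: All 85 terms equal 1, so Delta(-1) = 85 * (1) = 85
Step 4: |Delta(-1)| = 85

85


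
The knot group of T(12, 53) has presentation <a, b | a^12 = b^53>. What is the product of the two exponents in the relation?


The relation is a^12 = b^53.
Product of exponents = 12 * 53
= 636

636


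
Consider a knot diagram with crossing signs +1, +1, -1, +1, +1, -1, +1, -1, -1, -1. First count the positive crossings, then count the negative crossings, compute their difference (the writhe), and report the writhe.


Step 1: Count positive crossings (+1).
Positive crossings: 5
Step 2: Count negative crossings (-1).
Negative crossings: 5
Step 3: Writhe = (positive) - (negative)
w = 5 - 5 = 0
Step 4: |w| = 0, and w is zero

0


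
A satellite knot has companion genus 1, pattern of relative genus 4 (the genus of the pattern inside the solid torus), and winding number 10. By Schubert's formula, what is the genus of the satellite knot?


Schubert: g(satellite) = g_rel(pattern) + |winding| * g(companion),
where g_rel(pattern) is the genus of the pattern relative to the solid torus.
= 4 + 10 * 1
= 4 + 10 = 14

14


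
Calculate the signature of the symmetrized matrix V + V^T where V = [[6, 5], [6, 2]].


Step 1: V + V^T = [[12, 11], [11, 4]]
Step 2: trace = 16, det = -73
Step 3: Discriminant = 16^2 - 4*(-73) = 548
Step 4: Eigenvalues: 19.7047, -3.7047
Step 5: Signature = (# positive eigenvalues) - (# negative eigenvalues) = 0

0


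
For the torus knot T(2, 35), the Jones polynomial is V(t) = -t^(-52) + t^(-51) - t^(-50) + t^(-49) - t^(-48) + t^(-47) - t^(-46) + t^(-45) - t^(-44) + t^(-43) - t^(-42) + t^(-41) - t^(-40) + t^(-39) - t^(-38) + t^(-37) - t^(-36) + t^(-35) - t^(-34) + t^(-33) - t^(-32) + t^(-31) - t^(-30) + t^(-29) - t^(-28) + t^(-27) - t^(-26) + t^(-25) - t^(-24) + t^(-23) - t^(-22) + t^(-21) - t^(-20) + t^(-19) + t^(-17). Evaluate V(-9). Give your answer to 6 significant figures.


Substituting t = -9 into V(t) = -t^(-52) + t^(-51) - t^(-50) + t^(-49) - t^(-48) + t^(-47) - t^(-46) + t^(-45) - t^(-44) + t^(-43) - t^(-42) + t^(-41) - t^(-40) + t^(-39) - t^(-38) + t^(-37) - t^(-36) + t^(-35) - t^(-34) + t^(-33) - t^(-32) + t^(-31) - t^(-30) + t^(-29) - t^(-28) + t^(-27) - t^(-26) + t^(-25) - t^(-24) + t^(-23) - t^(-22) + t^(-21) - t^(-20) + t^(-19) + t^(-17):
  (-)t^(-52) = -2.39546e-50
  (+)t^(-51) = -2.15592e-49
  (-)t^(-50) = -1.94033e-48
  (+)t^(-49) = -1.74629e-47
  (-)t^(-48) = -1.57166e-46
  (+)t^(-47) = -1.4145e-45
  (-)t^(-46) = -1.27305e-44
  (+)t^(-45) = -1.14574e-43
  (-)t^(-44) = -1.03117e-42
  (+)t^(-43) = -9.28052e-42
  (-)t^(-42) = -8.35246e-41
  (+)t^(-41) = -7.51722e-40
  (-)t^(-40) = -6.7655e-39
  (+)t^(-39) = -6.08895e-38
  (-)t^(-38) = -5.48005e-37
  (+)t^(-37) = -4.93205e-36
  (-)t^(-36) = -4.43884e-35
  (+)t^(-35) = -3.99496e-34
  (-)t^(-34) = -3.59546e-33
  (+)t^(-33) = -3.23592e-32
  (-)t^(-32) = -2.91232e-31
  (+)t^(-31) = -2.62109e-30
  (-)t^(-30) = -2.35898e-29
  (+)t^(-29) = -2.12308e-28
  (-)t^(-28) = -1.91078e-27
  (+)t^(-27) = -1.7197e-26
  (-)t^(-26) = -1.54773e-25
  (+)t^(-25) = -1.39296e-24
  (-)t^(-24) = -1.25366e-23
  (+)t^(-23) = -1.12829e-22
  (-)t^(-22) = -1.01546e-21
  (+)t^(-21) = -9.13918e-21
  (-)t^(-20) = -8.22526e-20
  (+)t^(-19) = -7.40274e-19
  (+)t^(-17) = -5.99622e-17
Sum = (-2.39546e-50) + (-2.15592e-49) + (-1.94033e-48) + (-1.74629e-47) + (-1.57166e-46) + (-1.4145e-45) + (-1.27305e-44) + (-1.14574e-43) + (-1.03117e-42) + (-9.28052e-42) + (-8.35246e-41) + (-7.51722e-40) + (-6.7655e-39) + (-6.08895e-38) + (-5.48005e-37) + (-4.93205e-36) + (-4.43884e-35) + (-3.99496e-34) + (-3.59546e-33) + (-3.23592e-32) + (-2.91232e-31) + (-2.62109e-30) + (-2.35898e-29) + (-2.12308e-28) + (-1.91078e-27) + (-1.7197e-26) + (-1.54773e-25) + (-1.39296e-24) + (-1.25366e-23) + (-1.12829e-22) + (-1.01546e-21) + (-9.13918e-21) + (-8.22526e-20) + (-7.40274e-19) + (-5.99622e-17)
= -6.079497766e-17
Rounded to 6 significant figures: -6.0795e-17

-6.0795e-17


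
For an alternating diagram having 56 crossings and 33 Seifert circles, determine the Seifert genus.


For alternating knots, g = (c - s + 1)/2.
= (56 - 33 + 1)/2
= 24/2 = 12

12


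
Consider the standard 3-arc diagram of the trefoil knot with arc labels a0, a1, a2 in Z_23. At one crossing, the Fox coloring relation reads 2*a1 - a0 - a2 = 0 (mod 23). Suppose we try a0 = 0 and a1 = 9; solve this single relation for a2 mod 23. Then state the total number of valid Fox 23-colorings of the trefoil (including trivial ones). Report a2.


Step 1: Apply the given crossing relation 2*a1 - a0 - a2 = 0 (mod 23).
  a2 = 2*a1 - a0 mod 23
  a2 = 2*9 - 0 mod 23
  a2 = 18 - 0 mod 23
  a2 = 18 mod 23 = 18
Step 2: The trefoil has determinant 3.
  Number of Fox p-colorings (p prime) is p^2 if p = 3, else p.
  Since 23 does not divide 3, only trivial (constant) colorings exist.
  (So the trial a0 = 0, a1 = 9 with a0 != a1 does NOT extend to a valid coloring of the whole trefoil: the other two crossing relations require 3*(a1 - a0) = 0 (mod 23), which fails.)
  Total colorings = 23
Step 3: a2 = 18, total Fox 23-colorings = 23

18


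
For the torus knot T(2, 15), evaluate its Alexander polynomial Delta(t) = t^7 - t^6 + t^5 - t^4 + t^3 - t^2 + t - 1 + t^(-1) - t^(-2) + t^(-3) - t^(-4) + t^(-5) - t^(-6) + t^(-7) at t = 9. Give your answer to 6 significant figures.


Substituting t = 9 into Delta(t) = t^7 - t^6 + t^5 - t^4 + t^3 - t^2 + t - 1 + t^(-1) - t^(-2) + t^(-3) - t^(-4) + t^(-5) - t^(-6) + t^(-7):
Term values: (4782969) + (-531441) + (59049) + (-6561) + (729) + (-81) + (9) + (-1) + (0.111111) + (-0.0123457) + (0.00137174) + (-0.000152416) + (1.69351e-05) + (-1.88168e-06) + (2.09075e-07)
Sum = 4304672.1
Rounded to 6 significant figures: 4.30467e+06

4.30467e+06


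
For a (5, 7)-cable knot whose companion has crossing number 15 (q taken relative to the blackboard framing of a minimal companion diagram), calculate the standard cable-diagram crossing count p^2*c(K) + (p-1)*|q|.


Step 1: Each of the c(K) crossings of the companion diagram becomes p*p = p^2 crossings among the p parallel strands, and each of the |q| twists s_1 s_2 ... s_(p-1) adds (p-1) crossings.
  Crossings = p^2 * c(K) + (p-1)*|q|
Step 2: = 5^2 * 15 + (5-1)*7
Step 3: = 25*15 + 4*7
Step 4: = 375 + 28 = 403

403


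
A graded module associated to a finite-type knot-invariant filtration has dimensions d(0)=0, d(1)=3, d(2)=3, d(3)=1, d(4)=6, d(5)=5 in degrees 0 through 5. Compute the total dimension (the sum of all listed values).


Total dimension = d(0) + d(1) + ... + d(5)
= 0 + 3 + 3 + 1 + 6 + 5
= 18

18


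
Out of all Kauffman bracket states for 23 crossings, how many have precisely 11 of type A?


We choose which 11 of 23 crossings get A-smoothings.
C(23, 11) = 23! / (11! * 12!)
= 1352078

1352078


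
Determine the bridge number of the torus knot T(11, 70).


The bridge number of T(p,q) is min(p,q).
min(11, 70) = 11

11


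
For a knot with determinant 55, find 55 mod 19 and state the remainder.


Step 1: A knot is p-colorable if and only if p divides its determinant.
Step 2: Compute 55 mod 19.
55 = 2 * 19 + 17
Step 3: 55 mod 19 = 17
Step 4: The knot is 19-colorable: no

17


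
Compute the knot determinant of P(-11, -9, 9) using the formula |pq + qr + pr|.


Step 1: Compute pq + qr + pr.
pq = (-11)*(-9) = 99
qr = (-9)*9 = -81
pr = (-11)*9 = -99
pq + qr + pr = 99 + (-81) + (-99) = -81
Step 2: Take absolute value.
det(P(-11,-9,9)) = |-81| = 81

81


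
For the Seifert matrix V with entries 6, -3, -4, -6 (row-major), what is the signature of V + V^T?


Step 1: V + V^T = [[12, -7], [-7, -12]]
Step 2: trace = 0, det = -193
Step 3: Discriminant = 0^2 - 4*(-193) = 772
Step 4: Eigenvalues: 13.8924, -13.8924
Step 5: Signature = (# positive eigenvalues) - (# negative eigenvalues) = 0

0


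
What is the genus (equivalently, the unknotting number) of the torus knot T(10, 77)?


For a torus knot T(p,q), both the unknotting number and genus equal (p-1)(q-1)/2.
= (10-1)(77-1)/2
= 9*76/2
= 684/2 = 342

342


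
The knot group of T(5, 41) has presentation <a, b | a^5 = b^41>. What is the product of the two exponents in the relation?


The relation is a^5 = b^41.
Product of exponents = 5 * 41
= 205

205


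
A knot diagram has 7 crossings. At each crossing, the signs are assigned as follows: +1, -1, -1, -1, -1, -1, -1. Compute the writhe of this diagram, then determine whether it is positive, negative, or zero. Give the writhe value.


Step 1: Count positive crossings (+1).
Positive crossings: 1
Step 2: Count negative crossings (-1).
Negative crossings: 6
Step 3: Writhe = (positive) - (negative)
w = 1 - 6 = -5
Step 4: |w| = 5, and w is negative

-5


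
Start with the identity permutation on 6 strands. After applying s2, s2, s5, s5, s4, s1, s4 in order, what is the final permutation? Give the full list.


Starting with identity [1, 2, 3, 4, 5, 6].
Apply generators in sequence:
  After s2: [1, 3, 2, 4, 5, 6]
  After s2: [1, 2, 3, 4, 5, 6]
  After s5: [1, 2, 3, 4, 6, 5]
  After s5: [1, 2, 3, 4, 5, 6]
  After s4: [1, 2, 3, 5, 4, 6]
  After s1: [2, 1, 3, 5, 4, 6]
  After s4: [2, 1, 3, 4, 5, 6]
Final permutation: [2, 1, 3, 4, 5, 6]

[2, 1, 3, 4, 5, 6]
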